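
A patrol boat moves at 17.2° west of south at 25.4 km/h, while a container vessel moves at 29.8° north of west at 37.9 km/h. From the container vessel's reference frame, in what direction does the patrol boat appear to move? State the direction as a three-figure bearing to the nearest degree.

150°

Taking east as x and north as y: patrol boat velocity = (-7.511, -24.264) km/h; container vessel velocity = (-32.888, 18.835) km/h.
Velocity of patrol boat relative to container vessel = (-7.511, -24.264) − (-32.888, 18.835) = (25.377, -43.099) km/h.
Bearing = atan2(25.38, -43.10) = 149.51° clockwise from north.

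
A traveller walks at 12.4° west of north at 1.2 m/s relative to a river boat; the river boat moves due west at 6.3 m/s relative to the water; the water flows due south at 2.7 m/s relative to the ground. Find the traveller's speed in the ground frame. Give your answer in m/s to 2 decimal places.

In east/north components (m/s): traveller relative to river boat = (-0.258, 1.172); river boat relative to water = (-6.300, 0.000); water relative to ground = (0.000, -2.700).
Sum = (-6.558, -1.528) m/s.
Speed = |(-6.558, -1.528)| = 6.733 m/s.

6.73 m/s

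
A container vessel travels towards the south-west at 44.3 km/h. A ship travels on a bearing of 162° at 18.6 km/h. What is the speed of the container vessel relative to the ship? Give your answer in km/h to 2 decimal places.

Taking east as x and north as y: container vessel velocity = (-31.325, -31.325) km/h; ship velocity = (5.748, -17.690) km/h.
Velocity of container vessel relative to ship = (-31.325, -31.325) − (5.748, -17.690) = (-37.073, -13.635) km/h.
Magnitude = |(-37.073, -13.635)| = 39.501 km/h.

39.50 km/h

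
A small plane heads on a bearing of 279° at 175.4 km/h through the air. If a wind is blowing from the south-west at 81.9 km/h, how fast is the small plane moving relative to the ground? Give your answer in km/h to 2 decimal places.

Taking east as x and north as y: velocity relative to the air = (-173.241, 27.439) km/h; the air relative to ground = (57.912, 57.912) km/h.
Velocity relative to ground = (-173.241, 27.439) + (57.912, 57.912) = (-115.328, 85.351) km/h.
Speed = |(-115.328, 85.351)| = 143.476 km/h.

143.48 km/h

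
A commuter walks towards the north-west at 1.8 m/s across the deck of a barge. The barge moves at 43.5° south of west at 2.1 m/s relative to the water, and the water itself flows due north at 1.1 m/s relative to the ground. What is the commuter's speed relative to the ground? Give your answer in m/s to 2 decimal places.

2.95 m/s

In east/north components (m/s): commuter relative to barge = (-1.273, 1.273); barge relative to water = (-1.523, -1.446); water relative to ground = (0.000, 1.100).
Sum = (-2.796, 0.927) m/s.
Speed = |(-2.796, 0.927)| = 2.946 m/s.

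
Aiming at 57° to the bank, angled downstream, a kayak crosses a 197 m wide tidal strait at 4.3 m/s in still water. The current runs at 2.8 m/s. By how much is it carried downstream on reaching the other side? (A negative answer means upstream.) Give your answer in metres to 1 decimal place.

Perpendicular speed = 3.606 m/s; crossing time = 197 / 3.606 = 54.627 s.
Net downstream speed = 5.142 m/s.
Drift = 5.142 × 54.627 = 280.889 m (downstream).

280.9 m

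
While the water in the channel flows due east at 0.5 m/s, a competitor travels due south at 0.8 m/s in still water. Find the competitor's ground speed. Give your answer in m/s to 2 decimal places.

Taking east as x and north as y: velocity relative to the water = (0.000, -0.800) m/s; the water relative to ground = (0.500, 0.000) m/s.
Velocity relative to ground = (0.000, -0.800) + (0.500, 0.000) = (0.500, -0.800) m/s.
Speed = |(0.500, -0.800)| = 0.943 m/s.

0.94 m/s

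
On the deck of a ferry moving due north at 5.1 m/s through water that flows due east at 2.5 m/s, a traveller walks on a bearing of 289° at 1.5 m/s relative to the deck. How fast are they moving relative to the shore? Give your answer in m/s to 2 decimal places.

5.69 m/s

In east/north components (m/s): traveller relative to ferry = (-1.418, 0.488); ferry relative to water = (0.000, 5.100); water relative to ground = (2.500, 0.000).
Sum = (1.082, 5.588) m/s.
Speed = |(1.082, 5.588)| = 5.692 m/s.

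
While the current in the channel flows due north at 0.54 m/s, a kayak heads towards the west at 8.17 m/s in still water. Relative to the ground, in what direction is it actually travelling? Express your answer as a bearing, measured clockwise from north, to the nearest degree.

274°

Taking east as x and north as y: velocity relative to the water = (-8.170, 0.000) m/s; the water relative to ground = (0.000, 0.540) m/s.
Velocity relative to ground = (-8.170, 0.000) + (0.000, 0.540) = (-8.170, 0.540) m/s.
Bearing = atan2(-8.17, 0.54) = 273.78° clockwise from north.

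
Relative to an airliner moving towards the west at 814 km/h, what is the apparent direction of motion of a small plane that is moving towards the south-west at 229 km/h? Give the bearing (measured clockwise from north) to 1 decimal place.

Taking east as x and north as y: small plane velocity = (-161.927, -161.927) km/h; airliner velocity = (-814.000, 0.000) km/h.
Velocity of small plane relative to airliner = (-161.927, -161.927) − (-814.000, 0.000) = (652.073, -161.927) km/h.
Bearing = atan2(652.07, -161.93) = 103.95° clockwise from north.

103.9°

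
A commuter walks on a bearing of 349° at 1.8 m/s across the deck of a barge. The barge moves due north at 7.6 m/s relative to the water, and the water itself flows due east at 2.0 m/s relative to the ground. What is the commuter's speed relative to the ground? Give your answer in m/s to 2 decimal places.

9.51 m/s

In east/north components (m/s): commuter relative to barge = (-0.343, 1.767); barge relative to water = (0.000, 7.600); water relative to ground = (2.000, 0.000).
Sum = (1.657, 9.367) m/s.
Speed = |(1.657, 9.367)| = 9.512 m/s.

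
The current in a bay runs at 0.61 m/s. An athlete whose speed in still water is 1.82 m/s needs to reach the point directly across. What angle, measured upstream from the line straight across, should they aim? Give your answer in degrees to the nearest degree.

To cancel the current, the upstream component of the athlete's velocity must equal the flow: 1.82 sin θ = 0.61.
sin θ = 0.61 / 1.82 = 0.3352.
θ = arcsin(0.3352) = 19.583°.

20°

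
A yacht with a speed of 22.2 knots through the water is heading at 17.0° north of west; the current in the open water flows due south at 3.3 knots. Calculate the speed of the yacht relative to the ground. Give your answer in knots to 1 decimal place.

21.5 knots

Taking east as x and north as y: velocity relative to the water = (-21.230, 6.491) knots; the water relative to ground = (0.000, -3.300) knots.
Velocity relative to ground = (-21.230, 6.491) + (0.000, -3.300) = (-21.230, 3.191) knots.
Speed = |(-21.230, 3.191)| = 21.468 knots.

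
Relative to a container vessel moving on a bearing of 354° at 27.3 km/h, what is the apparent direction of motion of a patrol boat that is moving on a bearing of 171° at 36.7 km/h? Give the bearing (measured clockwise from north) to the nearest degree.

Taking east as x and north as y: patrol boat velocity = (5.741, -36.248) km/h; container vessel velocity = (-2.854, 27.150) km/h.
Velocity of patrol boat relative to container vessel = (5.741, -36.248) − (-2.854, 27.150) = (8.595, -63.399) km/h.
Bearing = atan2(8.59, -63.40) = 172.28° clockwise from north.

172°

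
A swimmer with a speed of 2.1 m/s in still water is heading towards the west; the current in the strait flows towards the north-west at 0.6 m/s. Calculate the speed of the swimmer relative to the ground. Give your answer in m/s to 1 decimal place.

Taking east as x and north as y: velocity relative to the water = (-2.100, 0.000) m/s; the water relative to ground = (-0.424, 0.424) m/s.
Velocity relative to ground = (-2.100, 0.000) + (-0.424, 0.424) = (-2.524, 0.424) m/s.
Speed = |(-2.524, 0.424)| = 2.560 m/s.

2.6 m/s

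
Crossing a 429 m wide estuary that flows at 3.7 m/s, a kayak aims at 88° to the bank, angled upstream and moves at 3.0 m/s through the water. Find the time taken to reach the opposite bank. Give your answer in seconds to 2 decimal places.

The component of the kayak's velocity perpendicular to the bank is 3.0 × sin 88° = 2.998 m/s.
The current is parallel to the bank, so it does not affect the crossing time.
Time = 429 / 2.998 = 143.087 s.

143.09 s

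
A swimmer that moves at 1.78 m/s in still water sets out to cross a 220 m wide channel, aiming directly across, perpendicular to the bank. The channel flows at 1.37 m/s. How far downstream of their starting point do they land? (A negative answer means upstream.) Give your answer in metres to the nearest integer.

169 m

Perpendicular speed = 1.780 m/s; crossing time = 220 / 1.780 = 123.596 s.
Net downstream speed = 1.370 m/s.
Drift = 1.370 × 123.596 = 169.326 m (downstream).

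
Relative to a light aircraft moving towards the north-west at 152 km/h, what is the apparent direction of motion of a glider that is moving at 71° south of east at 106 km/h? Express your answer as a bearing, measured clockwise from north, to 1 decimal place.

Taking east as x and north as y: glider velocity = (34.510, -100.225) km/h; light aircraft velocity = (-107.480, 107.480) km/h.
Velocity of glider relative to light aircraft = (34.510, -100.225) − (-107.480, 107.480) = (141.990, -207.705) km/h.
Bearing = atan2(141.99, -207.71) = 145.64° clockwise from north.

145.6°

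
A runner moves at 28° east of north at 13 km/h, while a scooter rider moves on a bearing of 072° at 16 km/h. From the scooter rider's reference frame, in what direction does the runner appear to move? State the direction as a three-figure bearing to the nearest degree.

Taking east as x and north as y: runner velocity = (6.103, 11.478) km/h; scooter rider velocity = (15.217, 4.944) km/h.
Velocity of runner relative to scooter rider = (6.103, 11.478) − (15.217, 4.944) = (-9.114, 6.534) km/h.
Bearing = atan2(-9.11, 6.53) = 305.64° clockwise from north.

306°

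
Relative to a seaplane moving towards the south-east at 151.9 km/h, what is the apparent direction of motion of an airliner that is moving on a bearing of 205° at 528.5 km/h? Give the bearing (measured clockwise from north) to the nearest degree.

222°

Taking east as x and north as y: airliner velocity = (-223.354, -478.984) km/h; seaplane velocity = (107.410, -107.410) km/h.
Velocity of airliner relative to seaplane = (-223.354, -478.984) − (107.410, -107.410) = (-330.763, -371.574) km/h.
Bearing = atan2(-330.76, -371.57) = 221.67° clockwise from north.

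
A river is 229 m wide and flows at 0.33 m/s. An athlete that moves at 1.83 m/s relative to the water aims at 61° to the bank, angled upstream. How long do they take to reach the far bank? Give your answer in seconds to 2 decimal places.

143.08 s

The component of the athlete's velocity perpendicular to the bank is 1.83 × sin 61° = 1.601 m/s.
Only the cross-stream component determines the crossing time; the current contributes nothing perpendicular to the bank.
Time = 229 / 1.601 = 143.075 s.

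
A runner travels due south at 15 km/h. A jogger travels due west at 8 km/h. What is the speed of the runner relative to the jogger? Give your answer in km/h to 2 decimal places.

Taking east as x and north as y: runner velocity = (0.000, -15.000) km/h; jogger velocity = (-8.000, 0.000) km/h.
Velocity of runner relative to jogger = (0.000, -15.000) − (-8.000, 0.000) = (8.000, -15.000) km/h.
Magnitude = |(8.000, -15.000)| = 17.000 km/h.

17.00 km/h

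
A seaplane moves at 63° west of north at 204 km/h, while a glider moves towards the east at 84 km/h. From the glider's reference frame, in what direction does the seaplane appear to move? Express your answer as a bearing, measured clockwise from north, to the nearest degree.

Taking east as x and north as y: seaplane velocity = (-181.765, 92.614) km/h; glider velocity = (84.000, 0.000) km/h.
Velocity of seaplane relative to glider = (-181.765, 92.614) − (84.000, 0.000) = (-265.765, 92.614) km/h.
Bearing = atan2(-265.77, 92.61) = 289.21° clockwise from north.

289°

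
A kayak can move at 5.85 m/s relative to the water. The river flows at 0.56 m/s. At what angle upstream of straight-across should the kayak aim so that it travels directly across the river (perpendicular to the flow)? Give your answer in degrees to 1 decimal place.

To cancel the current, the upstream component of the kayak's velocity must equal the flow: 5.85 sin θ = 0.56.
sin θ = 0.56 / 5.85 = 0.0957.
θ = arcsin(0.0957) = 5.493°.

5.5°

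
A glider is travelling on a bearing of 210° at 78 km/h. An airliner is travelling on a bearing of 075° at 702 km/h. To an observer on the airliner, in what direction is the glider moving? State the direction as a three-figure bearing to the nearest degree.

251°

Taking east as x and north as y: glider velocity = (-39.000, -67.550) km/h; airliner velocity = (678.080, 181.691) km/h.
Velocity of glider relative to airliner = (-39.000, -67.550) − (678.080, 181.691) = (-717.080, -249.241) km/h.
Bearing = atan2(-717.08, -249.24) = 250.83° clockwise from north.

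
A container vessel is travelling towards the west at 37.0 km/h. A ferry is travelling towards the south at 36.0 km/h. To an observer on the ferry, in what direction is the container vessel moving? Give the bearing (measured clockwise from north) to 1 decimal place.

314.2°

Taking east as x and north as y: container vessel velocity = (-37.000, 0.000) km/h; ferry velocity = (0.000, -36.000) km/h.
Velocity of container vessel relative to ferry = (-37.000, 0.000) − (0.000, -36.000) = (-37.000, 36.000) km/h.
Bearing = atan2(-37.00, 36.00) = 314.22° clockwise from north.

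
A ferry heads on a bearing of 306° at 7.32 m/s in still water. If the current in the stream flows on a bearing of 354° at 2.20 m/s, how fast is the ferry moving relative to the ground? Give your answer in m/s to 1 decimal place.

8.9 m/s

Taking east as x and north as y: velocity relative to the water = (-5.922, 4.303) m/s; the water relative to ground = (-0.230, 2.188) m/s.
Velocity relative to ground = (-5.922, 4.303) + (-0.230, 2.188) = (-6.152, 6.491) m/s.
Speed = |(-6.152, 6.491)| = 8.943 m/s.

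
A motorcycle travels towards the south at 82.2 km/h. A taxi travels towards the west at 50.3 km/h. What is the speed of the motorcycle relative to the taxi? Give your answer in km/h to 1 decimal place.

Taking east as x and north as y: motorcycle velocity = (0.000, -82.200) km/h; taxi velocity = (-50.300, 0.000) km/h.
Velocity of motorcycle relative to taxi = (0.000, -82.200) − (-50.300, 0.000) = (50.300, -82.200) km/h.
Magnitude = |(50.300, -82.200)| = 96.369 km/h.

96.4 km/h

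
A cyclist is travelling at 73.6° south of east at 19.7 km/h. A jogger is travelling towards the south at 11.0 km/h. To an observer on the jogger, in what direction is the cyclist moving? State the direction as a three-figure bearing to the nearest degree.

Taking east as x and north as y: cyclist velocity = (5.562, -18.898) km/h; jogger velocity = (0.000, -11.000) km/h.
Velocity of cyclist relative to jogger = (5.562, -18.898) − (0.000, -11.000) = (5.562, -7.898) km/h.
Bearing = atan2(5.56, -7.90) = 144.85° clockwise from north.

145°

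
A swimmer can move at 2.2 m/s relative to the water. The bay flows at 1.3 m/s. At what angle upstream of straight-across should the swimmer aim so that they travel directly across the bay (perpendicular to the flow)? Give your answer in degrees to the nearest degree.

36°

To cancel the current, the upstream component of the swimmer's velocity must equal the flow: 2.2 sin θ = 1.3.
sin θ = 1.3 / 2.2 = 0.5909.
θ = arcsin(0.5909) = 36.222°.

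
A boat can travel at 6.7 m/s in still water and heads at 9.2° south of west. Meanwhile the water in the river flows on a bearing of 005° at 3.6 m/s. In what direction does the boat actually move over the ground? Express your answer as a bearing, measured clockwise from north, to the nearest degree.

Taking east as x and north as y: velocity relative to the water = (-6.614, -1.071) m/s; the water relative to ground = (0.314, 3.586) m/s.
Velocity relative to ground = (-6.614, -1.071) + (0.314, 3.586) = (-6.300, 2.515) m/s.
Bearing = atan2(-6.30, 2.52) = 291.76° clockwise from north.

292°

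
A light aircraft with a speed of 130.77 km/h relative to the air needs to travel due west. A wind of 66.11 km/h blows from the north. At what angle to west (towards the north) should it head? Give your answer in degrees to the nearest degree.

30°

The wind pushes perpendicular to the desired track; the heading must have a component into the wind equal to 66.11 km/h: 130.77 sin θ = 66.11.
sin θ = 0.5055, so θ = 30.367°.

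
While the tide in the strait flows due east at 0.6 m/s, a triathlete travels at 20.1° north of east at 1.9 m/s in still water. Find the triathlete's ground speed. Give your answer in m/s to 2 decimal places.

2.47 m/s

Taking east as x and north as y: velocity relative to the water = (1.784, 0.653) m/s; the water relative to ground = (0.600, 0.000) m/s.
Velocity relative to ground = (1.784, 0.653) + (0.600, 0.000) = (2.384, 0.653) m/s.
Speed = |(2.384, 0.653)| = 2.472 m/s.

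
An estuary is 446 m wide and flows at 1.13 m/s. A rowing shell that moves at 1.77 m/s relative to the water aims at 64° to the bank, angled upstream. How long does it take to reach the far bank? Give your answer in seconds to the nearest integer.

The component of the rowing shell's velocity perpendicular to the bank is 1.77 × sin 64° = 1.591 m/s.
Only the cross-stream component determines the crossing time; the current contributes nothing perpendicular to the bank.
Time = 446 / 1.591 = 280.351 s.

280 s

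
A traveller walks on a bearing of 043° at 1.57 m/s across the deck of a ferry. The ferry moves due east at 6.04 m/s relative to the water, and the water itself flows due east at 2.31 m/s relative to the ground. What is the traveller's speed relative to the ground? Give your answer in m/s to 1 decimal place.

9.5 m/s

In east/north components (m/s): traveller relative to ferry = (1.071, 1.148); ferry relative to water = (6.040, 0.000); water relative to ground = (2.310, 0.000).
Sum = (9.421, 1.148) m/s.
Speed = |(9.421, 1.148)| = 9.490 m/s.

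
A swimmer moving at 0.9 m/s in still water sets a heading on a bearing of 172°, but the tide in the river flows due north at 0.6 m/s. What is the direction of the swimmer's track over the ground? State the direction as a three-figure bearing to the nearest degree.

Taking east as x and north as y: velocity relative to the water = (0.125, -0.891) m/s; the water relative to ground = (0.000, 0.600) m/s.
Velocity relative to ground = (0.125, -0.891) + (0.000, 0.600) = (0.125, -0.291) m/s.
Bearing = atan2(0.13, -0.29) = 156.73° clockwise from north.

157°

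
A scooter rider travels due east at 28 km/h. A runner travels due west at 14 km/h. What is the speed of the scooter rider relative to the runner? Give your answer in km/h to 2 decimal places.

Taking east as x and north as y: scooter rider velocity = (28.000, 0.000) km/h; runner velocity = (-14.000, 0.000) km/h.
Velocity of scooter rider relative to runner = (28.000, 0.000) − (-14.000, 0.000) = (42.000, 0.000) km/h.
Magnitude = |(42.000, 0.000)| = 42.000 km/h.

42.00 km/h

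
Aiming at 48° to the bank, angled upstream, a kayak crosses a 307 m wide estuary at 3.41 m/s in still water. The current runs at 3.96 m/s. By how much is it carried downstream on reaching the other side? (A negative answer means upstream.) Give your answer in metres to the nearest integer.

203 m

Perpendicular speed = 2.534 m/s; crossing time = 307 / 2.534 = 121.146 s.
Net downstream speed = 1.678 m/s.
Drift = 1.678 × 121.146 = 203.316 m (downstream).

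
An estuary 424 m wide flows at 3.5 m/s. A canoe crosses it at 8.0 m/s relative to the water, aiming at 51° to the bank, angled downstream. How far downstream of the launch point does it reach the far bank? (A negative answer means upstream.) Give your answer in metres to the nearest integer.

582 m

Perpendicular speed = 6.217 m/s; crossing time = 424 / 6.217 = 68.198 s.
Net downstream speed = 8.535 m/s.
Drift = 8.535 × 68.198 = 582.042 m (downstream).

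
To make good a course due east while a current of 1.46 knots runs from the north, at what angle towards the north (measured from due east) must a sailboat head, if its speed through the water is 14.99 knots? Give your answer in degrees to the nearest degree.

6°

The current pushes perpendicular to the desired track; the heading must have a component into the current equal to 1.46 knots: 14.99 sin θ = 1.46.
sin θ = 0.0974, so θ = 5.589°.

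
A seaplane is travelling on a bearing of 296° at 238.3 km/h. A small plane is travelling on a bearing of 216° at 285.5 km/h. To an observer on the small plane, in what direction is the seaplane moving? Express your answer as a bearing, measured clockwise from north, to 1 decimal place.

352.1°

Taking east as x and north as y: seaplane velocity = (-214.183, 104.464) km/h; small plane velocity = (-167.813, -230.974) km/h.
Velocity of seaplane relative to small plane = (-214.183, 104.464) − (-167.813, -230.974) = (-46.370, 335.438) km/h.
Bearing = atan2(-46.37, 335.44) = 352.13° clockwise from north.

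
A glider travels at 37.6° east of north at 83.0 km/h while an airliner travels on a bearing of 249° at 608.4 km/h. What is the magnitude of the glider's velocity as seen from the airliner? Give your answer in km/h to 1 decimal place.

680.6 km/h

Taking east as x and north as y: glider velocity = (50.642, 65.760) km/h; airliner velocity = (-567.990, -218.031) km/h.
Velocity of glider relative to airliner = (50.642, 65.760) − (-567.990, -218.031) = (618.632, 283.791) km/h.
Magnitude = |(618.632, 283.791)| = 680.620 km/h.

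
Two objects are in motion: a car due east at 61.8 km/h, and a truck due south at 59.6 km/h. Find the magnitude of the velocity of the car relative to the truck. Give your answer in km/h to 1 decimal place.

Taking east as x and north as y: car velocity = (61.800, 0.000) km/h; truck velocity = (0.000, -59.600) km/h.
Velocity of car relative to truck = (61.800, 0.000) − (0.000, -59.600) = (61.800, 59.600) km/h.
Magnitude = |(61.800, 59.600)| = 85.857 km/h.

85.9 km/h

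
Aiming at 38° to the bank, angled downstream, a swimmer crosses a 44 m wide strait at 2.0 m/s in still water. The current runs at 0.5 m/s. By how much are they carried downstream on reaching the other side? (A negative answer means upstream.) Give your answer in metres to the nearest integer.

Perpendicular speed = 1.231 m/s; crossing time = 44 / 1.231 = 35.734 s.
Net downstream speed = 2.076 m/s.
Drift = 2.076 × 35.734 = 74.184 m (downstream).

74 m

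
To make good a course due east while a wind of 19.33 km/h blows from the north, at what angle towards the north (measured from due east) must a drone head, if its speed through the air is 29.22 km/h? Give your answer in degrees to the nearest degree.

The wind pushes perpendicular to the desired track; the heading must have a component into the wind equal to 19.33 km/h: 29.22 sin θ = 19.33.
sin θ = 0.6615, so θ = 41.417°.

41°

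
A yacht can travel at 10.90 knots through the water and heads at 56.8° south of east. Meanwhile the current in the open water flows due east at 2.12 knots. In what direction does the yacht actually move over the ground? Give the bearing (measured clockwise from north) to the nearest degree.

Taking east as x and north as y: velocity relative to the water = (5.968, -9.121) knots; the water relative to ground = (2.120, 0.000) knots.
Velocity relative to ground = (5.968, -9.121) + (2.120, 0.000) = (8.088, -9.121) knots.
Bearing = atan2(8.09, -9.12) = 138.43° clockwise from north.

138°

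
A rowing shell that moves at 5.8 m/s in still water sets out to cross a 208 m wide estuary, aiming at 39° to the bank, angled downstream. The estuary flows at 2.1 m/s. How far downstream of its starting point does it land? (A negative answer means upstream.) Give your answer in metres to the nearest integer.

Perpendicular speed = 3.650 m/s; crossing time = 208 / 3.650 = 56.985 s.
Net downstream speed = 6.607 m/s.
Drift = 6.607 × 56.985 = 376.528 m (downstream).

377 m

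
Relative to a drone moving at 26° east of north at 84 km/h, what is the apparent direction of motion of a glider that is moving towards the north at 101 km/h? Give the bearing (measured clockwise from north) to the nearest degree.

Taking east as x and north as y: glider velocity = (0.000, 101.000) km/h; drone velocity = (36.823, 75.499) km/h.
Velocity of glider relative to drone = (0.000, 101.000) − (36.823, 75.499) = (-36.823, 25.501) km/h.
Bearing = atan2(-36.82, 25.50) = 304.70° clockwise from north.

305°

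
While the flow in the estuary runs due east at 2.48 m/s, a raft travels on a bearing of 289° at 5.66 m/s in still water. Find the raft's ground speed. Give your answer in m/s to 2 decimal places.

Taking east as x and north as y: velocity relative to the water = (-5.352, 1.843) m/s; the water relative to ground = (2.480, 0.000) m/s.
Velocity relative to ground = (-5.352, 1.843) + (2.480, 0.000) = (-2.872, 1.843) m/s.
Speed = |(-2.872, 1.843)| = 3.412 m/s.

3.41 m/s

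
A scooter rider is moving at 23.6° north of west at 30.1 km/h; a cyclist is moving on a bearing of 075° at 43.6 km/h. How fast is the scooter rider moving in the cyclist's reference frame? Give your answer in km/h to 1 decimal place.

Taking east as x and north as y: scooter rider velocity = (-27.583, 12.051) km/h; cyclist velocity = (42.114, 11.285) km/h.
Velocity of scooter rider relative to cyclist = (-27.583, 12.051) − (42.114, 11.285) = (-69.697, 0.766) km/h.
Magnitude = |(-69.697, 0.766)| = 69.701 km/h.

69.7 km/h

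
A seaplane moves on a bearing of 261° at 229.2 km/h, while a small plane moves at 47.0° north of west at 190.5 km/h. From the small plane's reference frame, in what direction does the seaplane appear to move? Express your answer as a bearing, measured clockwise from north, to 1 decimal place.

208.8°

Taking east as x and north as y: seaplane velocity = (-226.378, -35.855) km/h; small plane velocity = (-129.921, 139.323) km/h.
Velocity of seaplane relative to small plane = (-226.378, -35.855) − (-129.921, 139.323) = (-96.457, -175.178) km/h.
Bearing = atan2(-96.46, -175.18) = 208.84° clockwise from north.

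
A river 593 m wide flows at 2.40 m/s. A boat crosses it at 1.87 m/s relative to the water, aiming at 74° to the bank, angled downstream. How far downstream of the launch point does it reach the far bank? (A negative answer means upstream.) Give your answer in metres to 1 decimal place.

Perpendicular speed = 1.798 m/s; crossing time = 593 / 1.798 = 329.892 s.
Net downstream speed = 2.915 m/s.
Drift = 2.915 × 329.892 = 961.780 m (downstream).

961.8 m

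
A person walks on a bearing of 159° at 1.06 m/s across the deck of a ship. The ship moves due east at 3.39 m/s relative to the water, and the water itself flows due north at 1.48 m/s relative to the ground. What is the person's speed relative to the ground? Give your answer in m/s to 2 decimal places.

3.80 m/s

In east/north components (m/s): person relative to ship = (0.380, -0.990); ship relative to water = (3.390, 0.000); water relative to ground = (0.000, 1.480).
Sum = (3.770, 0.490) m/s.
Speed = |(3.770, 0.490)| = 3.802 m/s.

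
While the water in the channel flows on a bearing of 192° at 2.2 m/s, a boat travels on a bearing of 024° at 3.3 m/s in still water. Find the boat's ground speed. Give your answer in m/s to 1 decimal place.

Taking east as x and north as y: velocity relative to the water = (1.342, 3.015) m/s; the water relative to ground = (-0.457, -2.152) m/s.
Velocity relative to ground = (1.342, 3.015) + (-0.457, -2.152) = (0.885, 0.863) m/s.
Speed = |(0.885, 0.863)| = 1.236 m/s.

1.2 m/s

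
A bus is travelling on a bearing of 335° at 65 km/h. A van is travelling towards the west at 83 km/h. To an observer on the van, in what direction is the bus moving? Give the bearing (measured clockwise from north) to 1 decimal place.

043.3°

Taking east as x and north as y: bus velocity = (-27.470, 58.910) km/h; van velocity = (-83.000, 0.000) km/h.
Velocity of bus relative to van = (-27.470, 58.910) − (-83.000, 0.000) = (55.530, 58.910) km/h.
Bearing = atan2(55.53, 58.91) = 43.31° clockwise from north.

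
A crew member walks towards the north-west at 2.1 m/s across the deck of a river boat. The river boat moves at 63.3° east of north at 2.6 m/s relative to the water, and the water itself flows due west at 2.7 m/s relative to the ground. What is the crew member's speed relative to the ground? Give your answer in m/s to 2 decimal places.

In east/north components (m/s): crew member relative to river boat = (-1.485, 1.485); river boat relative to water = (2.323, 1.168); water relative to ground = (-2.700, 0.000).
Sum = (-1.862, 2.653) m/s.
Speed = |(-1.862, 2.653)| = 3.241 m/s.

3.24 m/s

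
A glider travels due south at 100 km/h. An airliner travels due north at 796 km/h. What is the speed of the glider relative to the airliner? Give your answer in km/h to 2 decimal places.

896.00 km/h

Taking east as x and north as y: glider velocity = (0.000, -100.000) km/h; airliner velocity = (0.000, 796.000) km/h.
Velocity of glider relative to airliner = (0.000, -100.000) − (0.000, 796.000) = (0.000, -896.000) km/h.
Magnitude = |(0.000, -896.000)| = 896.000 km/h.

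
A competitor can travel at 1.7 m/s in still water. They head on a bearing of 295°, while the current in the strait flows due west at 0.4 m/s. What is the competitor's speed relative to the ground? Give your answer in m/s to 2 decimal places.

2.07 m/s

Taking east as x and north as y: velocity relative to the water = (-1.541, 0.718) m/s; the water relative to ground = (-0.400, 0.000) m/s.
Velocity relative to ground = (-1.541, 0.718) + (-0.400, 0.000) = (-1.941, 0.718) m/s.
Speed = |(-1.941, 0.718)| = 2.069 m/s.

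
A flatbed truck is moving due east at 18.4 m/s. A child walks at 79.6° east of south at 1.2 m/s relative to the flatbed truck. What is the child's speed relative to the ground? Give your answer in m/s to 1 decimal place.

19.6 m/s

Taking east as x and north as y: flatbed truck velocity = (18.400, 0.000) m/s; child velocity relative to flatbed truck = (1.180, -0.217) m/s.
Velocity relative to ground = (18.400, 0.000) + (1.180, -0.217) = (19.580, -0.217) m/s.
Speed = |(19.580, -0.217)| = 19.581 m/s.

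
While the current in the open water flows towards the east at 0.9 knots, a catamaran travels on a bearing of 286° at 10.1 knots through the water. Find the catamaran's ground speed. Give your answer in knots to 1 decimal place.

Taking east as x and north as y: velocity relative to the water = (-9.709, 2.784) knots; the water relative to ground = (0.900, 0.000) knots.
Velocity relative to ground = (-9.709, 2.784) + (0.900, 0.000) = (-8.809, 2.784) knots.
Speed = |(-8.809, 2.784)| = 9.238 knots.

9.2 knots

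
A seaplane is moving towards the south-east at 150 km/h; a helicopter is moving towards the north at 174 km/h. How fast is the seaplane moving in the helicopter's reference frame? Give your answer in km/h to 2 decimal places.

299.48 km/h

Taking east as x and north as y: seaplane velocity = (106.066, -106.066) km/h; helicopter velocity = (0.000, 174.000) km/h.
Velocity of seaplane relative to helicopter = (106.066, -106.066) − (0.000, 174.000) = (106.066, -280.066) km/h.
Magnitude = |(106.066, -280.066)| = 299.478 km/h.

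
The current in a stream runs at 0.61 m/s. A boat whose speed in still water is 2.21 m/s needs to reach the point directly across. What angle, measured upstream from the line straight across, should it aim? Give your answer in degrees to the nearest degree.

16°

To cancel the current, the upstream component of the boat's velocity must equal the flow: 2.21 sin θ = 0.61.
sin θ = 0.61 / 2.21 = 0.2760.
θ = arcsin(0.2760) = 16.023°.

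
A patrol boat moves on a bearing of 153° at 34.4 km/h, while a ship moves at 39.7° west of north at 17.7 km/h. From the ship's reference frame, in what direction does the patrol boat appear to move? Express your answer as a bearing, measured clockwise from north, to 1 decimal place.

Taking east as x and north as y: patrol boat velocity = (15.617, -30.651) km/h; ship velocity = (-11.306, 13.618) km/h.
Velocity of patrol boat relative to ship = (15.617, -30.651) − (-11.306, 13.618) = (26.923, -44.269) km/h.
Bearing = atan2(26.92, -44.27) = 148.69° clockwise from north.

148.7°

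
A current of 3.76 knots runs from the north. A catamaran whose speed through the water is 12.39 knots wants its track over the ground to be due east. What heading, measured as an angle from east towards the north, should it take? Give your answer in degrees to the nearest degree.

18°

The current pushes perpendicular to the desired track; the heading must have a component into the current equal to 3.76 knots: 12.39 sin θ = 3.76.
sin θ = 0.3035, so θ = 17.666°.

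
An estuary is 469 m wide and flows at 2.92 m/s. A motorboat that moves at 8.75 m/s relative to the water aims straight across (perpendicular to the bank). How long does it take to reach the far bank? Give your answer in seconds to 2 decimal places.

53.60 s

The component of the motorboat's velocity perpendicular to the bank is 8.75 m/s.
Only the cross-stream component determines the crossing time; the current contributes nothing perpendicular to the bank.
Time = 469 / 8.750 = 53.600 s.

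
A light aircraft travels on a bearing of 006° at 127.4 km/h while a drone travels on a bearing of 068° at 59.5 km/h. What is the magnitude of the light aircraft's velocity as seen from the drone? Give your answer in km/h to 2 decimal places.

Taking east as x and north as y: light aircraft velocity = (13.317, 126.702) km/h; drone velocity = (55.167, 22.289) km/h.
Velocity of light aircraft relative to drone = (13.317, 126.702) − (55.167, 22.289) = (-41.851, 104.413) km/h.
Magnitude = |(-41.851, 104.413)| = 112.488 km/h.

112.49 km/h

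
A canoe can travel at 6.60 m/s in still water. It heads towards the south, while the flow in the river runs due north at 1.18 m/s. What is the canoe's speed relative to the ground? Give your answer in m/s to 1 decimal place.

5.4 m/s

Taking east as x and north as y: velocity relative to the water = (0.000, -6.600) m/s; the water relative to ground = (0.000, 1.180) m/s.
Velocity relative to ground = (0.000, -6.600) + (0.000, 1.180) = (0.000, -5.420) m/s.
Speed = |(0.000, -5.420)| = 5.420 m/s.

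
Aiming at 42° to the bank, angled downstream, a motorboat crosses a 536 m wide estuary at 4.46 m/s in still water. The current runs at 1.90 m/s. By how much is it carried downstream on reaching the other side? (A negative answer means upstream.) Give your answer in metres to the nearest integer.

Perpendicular speed = 2.984 m/s; crossing time = 536 / 2.984 = 179.605 s.
Net downstream speed = 5.214 m/s.
Drift = 5.214 × 179.605 = 936.538 m (downstream).

937 m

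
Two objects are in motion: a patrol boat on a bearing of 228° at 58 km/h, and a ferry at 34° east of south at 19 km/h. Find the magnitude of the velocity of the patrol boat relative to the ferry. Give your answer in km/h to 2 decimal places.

Taking east as x and north as y: patrol boat velocity = (-43.102, -38.810) km/h; ferry velocity = (10.625, -15.752) km/h.
Velocity of patrol boat relative to ferry = (-43.102, -38.810) − (10.625, -15.752) = (-53.727, -23.058) km/h.
Magnitude = |(-53.727, -23.058)| = 58.466 km/h.

58.47 km/h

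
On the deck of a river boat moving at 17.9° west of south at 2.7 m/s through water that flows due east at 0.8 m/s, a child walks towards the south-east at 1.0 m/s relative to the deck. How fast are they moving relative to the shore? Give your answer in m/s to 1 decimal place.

3.3 m/s

In east/north components (m/s): child relative to river boat = (0.707, -0.707); river boat relative to water = (-0.830, -2.569); water relative to ground = (0.800, 0.000).
Sum = (0.677, -3.276) m/s.
Speed = |(0.677, -3.276)| = 3.346 m/s.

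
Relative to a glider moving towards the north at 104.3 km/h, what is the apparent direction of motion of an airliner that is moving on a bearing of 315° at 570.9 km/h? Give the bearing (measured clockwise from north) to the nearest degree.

Taking east as x and north as y: airliner velocity = (-403.687, 403.687) km/h; glider velocity = (0.000, 104.300) km/h.
Velocity of airliner relative to glider = (-403.687, 403.687) − (0.000, 104.300) = (-403.687, 299.387) km/h.
Bearing = atan2(-403.69, 299.39) = 306.56° clockwise from north.

307°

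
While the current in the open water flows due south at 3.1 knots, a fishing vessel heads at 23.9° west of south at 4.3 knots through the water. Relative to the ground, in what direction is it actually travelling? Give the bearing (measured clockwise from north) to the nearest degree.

194°

Taking east as x and north as y: velocity relative to the water = (-1.742, -3.931) knots; the water relative to ground = (0.000, -3.100) knots.
Velocity relative to ground = (-1.742, -3.931) + (0.000, -3.100) = (-1.742, -7.031) knots.
Bearing = atan2(-1.74, -7.03) = 193.92° clockwise from north.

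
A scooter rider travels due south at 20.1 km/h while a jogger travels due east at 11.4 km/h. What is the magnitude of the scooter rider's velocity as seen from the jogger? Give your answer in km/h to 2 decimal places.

Taking east as x and north as y: scooter rider velocity = (0.000, -20.100) km/h; jogger velocity = (11.400, 0.000) km/h.
Velocity of scooter rider relative to jogger = (0.000, -20.100) − (11.400, 0.000) = (-11.400, -20.100) km/h.
Magnitude = |(-11.400, -20.100)| = 23.108 km/h.

23.11 km/h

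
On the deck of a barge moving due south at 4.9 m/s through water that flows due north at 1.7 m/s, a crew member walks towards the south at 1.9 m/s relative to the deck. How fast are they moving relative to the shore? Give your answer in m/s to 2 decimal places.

5.10 m/s

In east/north components (m/s): crew member relative to barge = (0.000, -1.900); barge relative to water = (0.000, -4.900); water relative to ground = (0.000, 1.700).
Sum = (0.000, -5.100) m/s.
Speed = |(0.000, -5.100)| = 5.100 m/s.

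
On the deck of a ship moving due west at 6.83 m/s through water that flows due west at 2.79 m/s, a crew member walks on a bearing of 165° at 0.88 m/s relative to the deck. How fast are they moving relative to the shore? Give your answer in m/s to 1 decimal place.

In east/north components (m/s): crew member relative to ship = (0.228, -0.850); ship relative to water = (-6.830, 0.000); water relative to ground = (-2.790, 0.000).
Sum = (-9.392, -0.850) m/s.
Speed = |(-9.392, -0.850)| = 9.431 m/s.

9.4 m/s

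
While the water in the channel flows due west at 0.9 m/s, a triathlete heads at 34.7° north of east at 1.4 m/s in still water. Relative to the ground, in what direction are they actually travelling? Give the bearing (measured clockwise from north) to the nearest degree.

Taking east as x and north as y: velocity relative to the water = (1.151, 0.797) m/s; the water relative to ground = (-0.900, 0.000) m/s.
Velocity relative to ground = (1.151, 0.797) + (-0.900, 0.000) = (0.251, 0.797) m/s.
Bearing = atan2(0.25, 0.80) = 17.48° clockwise from north.

017°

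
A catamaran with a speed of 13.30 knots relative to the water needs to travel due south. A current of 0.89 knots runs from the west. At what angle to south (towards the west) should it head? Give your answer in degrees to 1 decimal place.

3.8°

The current pushes perpendicular to the desired track; the heading must have a component into the current equal to 0.89 knots: 13.30 sin θ = 0.89.
sin θ = 0.0669, so θ = 3.837°.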